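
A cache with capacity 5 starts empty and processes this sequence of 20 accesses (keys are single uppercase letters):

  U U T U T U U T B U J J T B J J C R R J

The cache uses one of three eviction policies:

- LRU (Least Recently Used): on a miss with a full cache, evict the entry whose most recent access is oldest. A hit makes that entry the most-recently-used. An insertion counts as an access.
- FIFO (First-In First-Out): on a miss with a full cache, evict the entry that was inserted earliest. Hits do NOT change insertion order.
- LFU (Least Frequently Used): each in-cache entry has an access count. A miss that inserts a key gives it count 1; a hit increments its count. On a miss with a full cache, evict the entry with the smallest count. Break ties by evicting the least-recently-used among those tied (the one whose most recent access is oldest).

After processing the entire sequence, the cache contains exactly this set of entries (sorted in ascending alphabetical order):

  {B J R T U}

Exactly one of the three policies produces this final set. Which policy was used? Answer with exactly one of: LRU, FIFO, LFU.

Simulating under each policy and comparing final sets:
  LRU: final set = {B C J R T} -> differs
  FIFO: final set = {B C J R T} -> differs
  LFU: final set = {B J R T U} -> MATCHES target
Only LFU produces the target set.

Answer: LFU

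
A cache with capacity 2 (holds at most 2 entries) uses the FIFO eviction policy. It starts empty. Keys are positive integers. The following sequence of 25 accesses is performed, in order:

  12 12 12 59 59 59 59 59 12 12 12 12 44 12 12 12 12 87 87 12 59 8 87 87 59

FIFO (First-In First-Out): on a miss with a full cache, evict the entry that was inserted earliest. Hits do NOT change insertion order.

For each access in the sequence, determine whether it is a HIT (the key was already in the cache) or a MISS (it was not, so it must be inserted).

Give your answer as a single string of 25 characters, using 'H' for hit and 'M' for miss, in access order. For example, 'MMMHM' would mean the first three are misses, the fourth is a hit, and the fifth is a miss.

FIFO simulation (capacity=2):
  1. access 12: MISS. Cache (old->new): [12]
  2. access 12: HIT. Cache (old->new): [12]
  3. access 12: HIT. Cache (old->new): [12]
  4. access 59: MISS. Cache (old->new): [12 59]
  5. access 59: HIT. Cache (old->new): [12 59]
  6. access 59: HIT. Cache (old->new): [12 59]
  7. access 59: HIT. Cache (old->new): [12 59]
  8. access 59: HIT. Cache (old->new): [12 59]
  9. access 12: HIT. Cache (old->new): [12 59]
  10. access 12: HIT. Cache (old->new): [12 59]
  11. access 12: HIT. Cache (old->new): [12 59]
  12. access 12: HIT. Cache (old->new): [12 59]
  13. access 44: MISS, evict 12. Cache (old->new): [59 44]
  14. access 12: MISS, evict 59. Cache (old->new): [44 12]
  15. access 12: HIT. Cache (old->new): [44 12]
  16. access 12: HIT. Cache (old->new): [44 12]
  17. access 12: HIT. Cache (old->new): [44 12]
  18. access 87: MISS, evict 44. Cache (old->new): [12 87]
  19. access 87: HIT. Cache (old->new): [12 87]
  20. access 12: HIT. Cache (old->new): [12 87]
  21. access 59: MISS, evict 12. Cache (old->new): [87 59]
  22. access 8: MISS, evict 87. Cache (old->new): [59 8]
  23. access 87: MISS, evict 59. Cache (old->new): [8 87]
  24. access 87: HIT. Cache (old->new): [8 87]
  25. access 59: MISS, evict 8. Cache (old->new): [87 59]
Total: 16 hits, 9 misses, 7 evictions

Answer: MHHMHHHHHHHHMMHHHMHHMMMHM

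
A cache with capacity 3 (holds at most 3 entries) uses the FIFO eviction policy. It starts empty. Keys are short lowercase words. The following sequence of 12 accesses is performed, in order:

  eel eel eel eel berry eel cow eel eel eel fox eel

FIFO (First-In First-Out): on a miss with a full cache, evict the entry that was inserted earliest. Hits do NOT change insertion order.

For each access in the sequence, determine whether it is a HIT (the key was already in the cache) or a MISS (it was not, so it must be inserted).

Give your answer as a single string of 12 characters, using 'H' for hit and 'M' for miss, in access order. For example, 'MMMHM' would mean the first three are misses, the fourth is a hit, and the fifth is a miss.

Answer: MHHHMHMHHHMM

Derivation:
FIFO simulation (capacity=3):
  1. access eel: MISS. Cache (old->new): [eel]
  2. access eel: HIT. Cache (old->new): [eel]
  3. access eel: HIT. Cache (old->new): [eel]
  4. access eel: HIT. Cache (old->new): [eel]
  5. access berry: MISS. Cache (old->new): [eel berry]
  6. access eel: HIT. Cache (old->new): [eel berry]
  7. access cow: MISS. Cache (old->new): [eel berry cow]
  8. access eel: HIT. Cache (old->new): [eel berry cow]
  9. access eel: HIT. Cache (old->new): [eel berry cow]
  10. access eel: HIT. Cache (old->new): [eel berry cow]
  11. access fox: MISS, evict eel. Cache (old->new): [berry cow fox]
  12. access eel: MISS, evict berry. Cache (old->new): [cow fox eel]
Total: 7 hits, 5 misses, 2 evictions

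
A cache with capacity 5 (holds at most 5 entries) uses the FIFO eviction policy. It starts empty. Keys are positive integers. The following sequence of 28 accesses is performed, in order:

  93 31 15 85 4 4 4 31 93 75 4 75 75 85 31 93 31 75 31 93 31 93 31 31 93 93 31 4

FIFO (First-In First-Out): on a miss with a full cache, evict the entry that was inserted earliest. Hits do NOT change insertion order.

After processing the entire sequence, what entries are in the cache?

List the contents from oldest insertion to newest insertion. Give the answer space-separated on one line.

FIFO simulation (capacity=5):
  1. access 93: MISS. Cache (old->new): [93]
  2. access 31: MISS. Cache (old->new): [93 31]
  3. access 15: MISS. Cache (old->new): [93 31 15]
  4. access 85: MISS. Cache (old->new): [93 31 15 85]
  5. access 4: MISS. Cache (old->new): [93 31 15 85 4]
  6. access 4: HIT. Cache (old->new): [93 31 15 85 4]
  7. access 4: HIT. Cache (old->new): [93 31 15 85 4]
  8. access 31: HIT. Cache (old->new): [93 31 15 85 4]
  9. access 93: HIT. Cache (old->new): [93 31 15 85 4]
  10. access 75: MISS, evict 93. Cache (old->new): [31 15 85 4 75]
  11. access 4: HIT. Cache (old->new): [31 15 85 4 75]
  12. access 75: HIT. Cache (old->new): [31 15 85 4 75]
  13. access 75: HIT. Cache (old->new): [31 15 85 4 75]
  14. access 85: HIT. Cache (old->new): [31 15 85 4 75]
  15. access 31: HIT. Cache (old->new): [31 15 85 4 75]
  16. access 93: MISS, evict 31. Cache (old->new): [15 85 4 75 93]
  17. access 31: MISS, evict 15. Cache (old->new): [85 4 75 93 31]
  18. access 75: HIT. Cache (old->new): [85 4 75 93 31]
  19. access 31: HIT. Cache (old->new): [85 4 75 93 31]
  20. access 93: HIT. Cache (old->new): [85 4 75 93 31]
  21. access 31: HIT. Cache (old->new): [85 4 75 93 31]
  22. access 93: HIT. Cache (old->new): [85 4 75 93 31]
  23. access 31: HIT. Cache (old->new): [85 4 75 93 31]
  24. access 31: HIT. Cache (old->new): [85 4 75 93 31]
  25. access 93: HIT. Cache (old->new): [85 4 75 93 31]
  26. access 93: HIT. Cache (old->new): [85 4 75 93 31]
  27. access 31: HIT. Cache (old->new): [85 4 75 93 31]
  28. access 4: HIT. Cache (old->new): [85 4 75 93 31]
Total: 20 hits, 8 misses, 3 evictions

Answer: 85 4 75 93 31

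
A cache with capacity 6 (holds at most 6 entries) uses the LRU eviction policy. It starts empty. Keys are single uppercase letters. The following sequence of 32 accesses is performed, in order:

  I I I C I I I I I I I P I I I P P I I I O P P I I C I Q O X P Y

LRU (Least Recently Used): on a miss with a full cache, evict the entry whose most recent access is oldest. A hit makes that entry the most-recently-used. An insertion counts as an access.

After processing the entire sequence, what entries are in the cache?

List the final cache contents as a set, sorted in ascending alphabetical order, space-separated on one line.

LRU simulation (capacity=6):
  1. access I: MISS. Cache (LRU->MRU): [I]
  2. access I: HIT. Cache (LRU->MRU): [I]
  3. access I: HIT. Cache (LRU->MRU): [I]
  4. access C: MISS. Cache (LRU->MRU): [I C]
  5. access I: HIT. Cache (LRU->MRU): [C I]
  6. access I: HIT. Cache (LRU->MRU): [C I]
  7. access I: HIT. Cache (LRU->MRU): [C I]
  8. access I: HIT. Cache (LRU->MRU): [C I]
  9. access I: HIT. Cache (LRU->MRU): [C I]
  10. access I: HIT. Cache (LRU->MRU): [C I]
  11. access I: HIT. Cache (LRU->MRU): [C I]
  12. access P: MISS. Cache (LRU->MRU): [C I P]
  13. access I: HIT. Cache (LRU->MRU): [C P I]
  14. access I: HIT. Cache (LRU->MRU): [C P I]
  15. access I: HIT. Cache (LRU->MRU): [C P I]
  16. access P: HIT. Cache (LRU->MRU): [C I P]
  17. access P: HIT. Cache (LRU->MRU): [C I P]
  18. access I: HIT. Cache (LRU->MRU): [C P I]
  19. access I: HIT. Cache (LRU->MRU): [C P I]
  20. access I: HIT. Cache (LRU->MRU): [C P I]
  21. access O: MISS. Cache (LRU->MRU): [C P I O]
  22. access P: HIT. Cache (LRU->MRU): [C I O P]
  23. access P: HIT. Cache (LRU->MRU): [C I O P]
  24. access I: HIT. Cache (LRU->MRU): [C O P I]
  25. access I: HIT. Cache (LRU->MRU): [C O P I]
  26. access C: HIT. Cache (LRU->MRU): [O P I C]
  27. access I: HIT. Cache (LRU->MRU): [O P C I]
  28. access Q: MISS. Cache (LRU->MRU): [O P C I Q]
  29. access O: HIT. Cache (LRU->MRU): [P C I Q O]
  30. access X: MISS. Cache (LRU->MRU): [P C I Q O X]
  31. access P: HIT. Cache (LRU->MRU): [C I Q O X P]
  32. access Y: MISS, evict C. Cache (LRU->MRU): [I Q O X P Y]
Total: 25 hits, 7 misses, 1 evictions

Answer: I O P Q X Y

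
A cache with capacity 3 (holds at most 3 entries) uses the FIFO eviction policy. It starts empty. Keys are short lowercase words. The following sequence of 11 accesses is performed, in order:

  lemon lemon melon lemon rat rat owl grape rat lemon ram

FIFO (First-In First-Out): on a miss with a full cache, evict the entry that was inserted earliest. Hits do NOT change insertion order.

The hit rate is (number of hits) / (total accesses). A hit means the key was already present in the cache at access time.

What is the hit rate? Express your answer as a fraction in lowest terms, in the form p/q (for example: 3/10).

Answer: 4/11

Derivation:
FIFO simulation (capacity=3):
  1. access lemon: MISS. Cache (old->new): [lemon]
  2. access lemon: HIT. Cache (old->new): [lemon]
  3. access melon: MISS. Cache (old->new): [lemon melon]
  4. access lemon: HIT. Cache (old->new): [lemon melon]
  5. access rat: MISS. Cache (old->new): [lemon melon rat]
  6. access rat: HIT. Cache (old->new): [lemon melon rat]
  7. access owl: MISS, evict lemon. Cache (old->new): [melon rat owl]
  8. access grape: MISS, evict melon. Cache (old->new): [rat owl grape]
  9. access rat: HIT. Cache (old->new): [rat owl grape]
  10. access lemon: MISS, evict rat. Cache (old->new): [owl grape lemon]
  11. access ram: MISS, evict owl. Cache (old->new): [grape lemon ram]
Total: 4 hits, 7 misses, 4 evictions

Hit rate = 4/11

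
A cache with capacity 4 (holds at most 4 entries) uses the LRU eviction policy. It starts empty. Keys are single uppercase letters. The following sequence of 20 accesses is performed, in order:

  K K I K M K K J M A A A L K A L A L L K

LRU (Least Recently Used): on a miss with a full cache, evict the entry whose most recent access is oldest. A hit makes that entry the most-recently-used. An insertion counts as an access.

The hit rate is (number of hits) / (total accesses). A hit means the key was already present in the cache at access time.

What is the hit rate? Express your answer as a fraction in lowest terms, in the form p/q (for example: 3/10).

Answer: 13/20

Derivation:
LRU simulation (capacity=4):
  1. access K: MISS. Cache (LRU->MRU): [K]
  2. access K: HIT. Cache (LRU->MRU): [K]
  3. access I: MISS. Cache (LRU->MRU): [K I]
  4. access K: HIT. Cache (LRU->MRU): [I K]
  5. access M: MISS. Cache (LRU->MRU): [I K M]
  6. access K: HIT. Cache (LRU->MRU): [I M K]
  7. access K: HIT. Cache (LRU->MRU): [I M K]
  8. access J: MISS. Cache (LRU->MRU): [I M K J]
  9. access M: HIT. Cache (LRU->MRU): [I K J M]
  10. access A: MISS, evict I. Cache (LRU->MRU): [K J M A]
  11. access A: HIT. Cache (LRU->MRU): [K J M A]
  12. access A: HIT. Cache (LRU->MRU): [K J M A]
  13. access L: MISS, evict K. Cache (LRU->MRU): [J M A L]
  14. access K: MISS, evict J. Cache (LRU->MRU): [M A L K]
  15. access A: HIT. Cache (LRU->MRU): [M L K A]
  16. access L: HIT. Cache (LRU->MRU): [M K A L]
  17. access A: HIT. Cache (LRU->MRU): [M K L A]
  18. access L: HIT. Cache (LRU->MRU): [M K A L]
  19. access L: HIT. Cache (LRU->MRU): [M K A L]
  20. access K: HIT. Cache (LRU->MRU): [M A L K]
Total: 13 hits, 7 misses, 3 evictions

Hit rate = 13/20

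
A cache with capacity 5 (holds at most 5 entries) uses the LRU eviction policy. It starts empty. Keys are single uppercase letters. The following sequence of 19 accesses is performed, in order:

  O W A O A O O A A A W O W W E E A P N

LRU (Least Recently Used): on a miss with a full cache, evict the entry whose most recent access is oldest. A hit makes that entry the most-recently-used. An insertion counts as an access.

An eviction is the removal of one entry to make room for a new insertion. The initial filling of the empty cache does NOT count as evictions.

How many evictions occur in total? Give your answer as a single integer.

LRU simulation (capacity=5):
  1. access O: MISS. Cache (LRU->MRU): [O]
  2. access W: MISS. Cache (LRU->MRU): [O W]
  3. access A: MISS. Cache (LRU->MRU): [O W A]
  4. access O: HIT. Cache (LRU->MRU): [W A O]
  5. access A: HIT. Cache (LRU->MRU): [W O A]
  6. access O: HIT. Cache (LRU->MRU): [W A O]
  7. access O: HIT. Cache (LRU->MRU): [W A O]
  8. access A: HIT. Cache (LRU->MRU): [W O A]
  9. access A: HIT. Cache (LRU->MRU): [W O A]
  10. access A: HIT. Cache (LRU->MRU): [W O A]
  11. access W: HIT. Cache (LRU->MRU): [O A W]
  12. access O: HIT. Cache (LRU->MRU): [A W O]
  13. access W: HIT. Cache (LRU->MRU): [A O W]
  14. access W: HIT. Cache (LRU->MRU): [A O W]
  15. access E: MISS. Cache (LRU->MRU): [A O W E]
  16. access E: HIT. Cache (LRU->MRU): [A O W E]
  17. access A: HIT. Cache (LRU->MRU): [O W E A]
  18. access P: MISS. Cache (LRU->MRU): [O W E A P]
  19. access N: MISS, evict O. Cache (LRU->MRU): [W E A P N]
Total: 13 hits, 6 misses, 1 evictions

Answer: 1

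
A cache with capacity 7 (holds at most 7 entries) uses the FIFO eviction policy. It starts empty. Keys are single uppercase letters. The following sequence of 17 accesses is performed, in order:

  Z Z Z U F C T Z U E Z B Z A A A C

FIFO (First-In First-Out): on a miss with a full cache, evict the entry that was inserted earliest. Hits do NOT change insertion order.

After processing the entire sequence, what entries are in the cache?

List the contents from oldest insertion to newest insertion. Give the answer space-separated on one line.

FIFO simulation (capacity=7):
  1. access Z: MISS. Cache (old->new): [Z]
  2. access Z: HIT. Cache (old->new): [Z]
  3. access Z: HIT. Cache (old->new): [Z]
  4. access U: MISS. Cache (old->new): [Z U]
  5. access F: MISS. Cache (old->new): [Z U F]
  6. access C: MISS. Cache (old->new): [Z U F C]
  7. access T: MISS. Cache (old->new): [Z U F C T]
  8. access Z: HIT. Cache (old->new): [Z U F C T]
  9. access U: HIT. Cache (old->new): [Z U F C T]
  10. access E: MISS. Cache (old->new): [Z U F C T E]
  11. access Z: HIT. Cache (old->new): [Z U F C T E]
  12. access B: MISS. Cache (old->new): [Z U F C T E B]
  13. access Z: HIT. Cache (old->new): [Z U F C T E B]
  14. access A: MISS, evict Z. Cache (old->new): [U F C T E B A]
  15. access A: HIT. Cache (old->new): [U F C T E B A]
  16. access A: HIT. Cache (old->new): [U F C T E B A]
  17. access C: HIT. Cache (old->new): [U F C T E B A]
Total: 9 hits, 8 misses, 1 evictions

Answer: U F C T E B A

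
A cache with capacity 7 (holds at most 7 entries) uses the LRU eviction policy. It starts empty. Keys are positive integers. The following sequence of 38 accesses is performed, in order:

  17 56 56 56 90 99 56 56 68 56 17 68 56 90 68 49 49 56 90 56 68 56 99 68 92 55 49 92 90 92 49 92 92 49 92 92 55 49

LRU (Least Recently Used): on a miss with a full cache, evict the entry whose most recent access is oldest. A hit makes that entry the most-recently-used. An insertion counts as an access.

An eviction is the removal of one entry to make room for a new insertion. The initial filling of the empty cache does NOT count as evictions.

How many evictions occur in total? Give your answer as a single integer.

Answer: 1

Derivation:
LRU simulation (capacity=7):
  1. access 17: MISS. Cache (LRU->MRU): [17]
  2. access 56: MISS. Cache (LRU->MRU): [17 56]
  3. access 56: HIT. Cache (LRU->MRU): [17 56]
  4. access 56: HIT. Cache (LRU->MRU): [17 56]
  5. access 90: MISS. Cache (LRU->MRU): [17 56 90]
  6. access 99: MISS. Cache (LRU->MRU): [17 56 90 99]
  7. access 56: HIT. Cache (LRU->MRU): [17 90 99 56]
  8. access 56: HIT. Cache (LRU->MRU): [17 90 99 56]
  9. access 68: MISS. Cache (LRU->MRU): [17 90 99 56 68]
  10. access 56: HIT. Cache (LRU->MRU): [17 90 99 68 56]
  11. access 17: HIT. Cache (LRU->MRU): [90 99 68 56 17]
  12. access 68: HIT. Cache (LRU->MRU): [90 99 56 17 68]
  13. access 56: HIT. Cache (LRU->MRU): [90 99 17 68 56]
  14. access 90: HIT. Cache (LRU->MRU): [99 17 68 56 90]
  15. access 68: HIT. Cache (LRU->MRU): [99 17 56 90 68]
  16. access 49: MISS. Cache (LRU->MRU): [99 17 56 90 68 49]
  17. access 49: HIT. Cache (LRU->MRU): [99 17 56 90 68 49]
  18. access 56: HIT. Cache (LRU->MRU): [99 17 90 68 49 56]
  19. access 90: HIT. Cache (LRU->MRU): [99 17 68 49 56 90]
  20. access 56: HIT. Cache (LRU->MRU): [99 17 68 49 90 56]
  21. access 68: HIT. Cache (LRU->MRU): [99 17 49 90 56 68]
  22. access 56: HIT. Cache (LRU->MRU): [99 17 49 90 68 56]
  23. access 99: HIT. Cache (LRU->MRU): [17 49 90 68 56 99]
  24. access 68: HIT. Cache (LRU->MRU): [17 49 90 56 99 68]
  25. access 92: MISS. Cache (LRU->MRU): [17 49 90 56 99 68 92]
  26. access 55: MISS, evict 17. Cache (LRU->MRU): [49 90 56 99 68 92 55]
  27. access 49: HIT. Cache (LRU->MRU): [90 56 99 68 92 55 49]
  28. access 92: HIT. Cache (LRU->MRU): [90 56 99 68 55 49 92]
  29. access 90: HIT. Cache (LRU->MRU): [56 99 68 55 49 92 90]
  30. access 92: HIT. Cache (LRU->MRU): [56 99 68 55 49 90 92]
  31. access 49: HIT. Cache (LRU->MRU): [56 99 68 55 90 92 49]
  32. access 92: HIT. Cache (LRU->MRU): [56 99 68 55 90 49 92]
  33. access 92: HIT. Cache (LRU->MRU): [56 99 68 55 90 49 92]
  34. access 49: HIT. Cache (LRU->MRU): [56 99 68 55 90 92 49]
  35. access 92: HIT. Cache (LRU->MRU): [56 99 68 55 90 49 92]
  36. access 92: HIT. Cache (LRU->MRU): [56 99 68 55 90 49 92]
  37. access 55: HIT. Cache (LRU->MRU): [56 99 68 90 49 92 55]
  38. access 49: HIT. Cache (LRU->MRU): [56 99 68 90 92 55 49]
Total: 30 hits, 8 misses, 1 evictions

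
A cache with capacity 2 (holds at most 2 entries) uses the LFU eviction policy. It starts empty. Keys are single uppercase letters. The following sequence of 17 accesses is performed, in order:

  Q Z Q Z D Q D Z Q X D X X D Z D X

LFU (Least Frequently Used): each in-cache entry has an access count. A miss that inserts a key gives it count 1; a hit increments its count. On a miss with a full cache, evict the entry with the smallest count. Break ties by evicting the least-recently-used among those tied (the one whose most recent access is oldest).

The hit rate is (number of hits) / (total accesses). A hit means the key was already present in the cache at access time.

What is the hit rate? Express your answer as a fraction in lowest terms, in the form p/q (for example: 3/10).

LFU simulation (capacity=2):
  1. access Q: MISS. Cache: [Q(c=1)]
  2. access Z: MISS. Cache: [Q(c=1) Z(c=1)]
  3. access Q: HIT, count now 2. Cache: [Z(c=1) Q(c=2)]
  4. access Z: HIT, count now 2. Cache: [Q(c=2) Z(c=2)]
  5. access D: MISS, evict Q(c=2). Cache: [D(c=1) Z(c=2)]
  6. access Q: MISS, evict D(c=1). Cache: [Q(c=1) Z(c=2)]
  7. access D: MISS, evict Q(c=1). Cache: [D(c=1) Z(c=2)]
  8. access Z: HIT, count now 3. Cache: [D(c=1) Z(c=3)]
  9. access Q: MISS, evict D(c=1). Cache: [Q(c=1) Z(c=3)]
  10. access X: MISS, evict Q(c=1). Cache: [X(c=1) Z(c=3)]
  11. access D: MISS, evict X(c=1). Cache: [D(c=1) Z(c=3)]
  12. access X: MISS, evict D(c=1). Cache: [X(c=1) Z(c=3)]
  13. access X: HIT, count now 2. Cache: [X(c=2) Z(c=3)]
  14. access D: MISS, evict X(c=2). Cache: [D(c=1) Z(c=3)]
  15. access Z: HIT, count now 4. Cache: [D(c=1) Z(c=4)]
  16. access D: HIT, count now 2. Cache: [D(c=2) Z(c=4)]
  17. access X: MISS, evict D(c=2). Cache: [X(c=1) Z(c=4)]
Total: 6 hits, 11 misses, 9 evictions

Hit rate = 6/17

Answer: 6/17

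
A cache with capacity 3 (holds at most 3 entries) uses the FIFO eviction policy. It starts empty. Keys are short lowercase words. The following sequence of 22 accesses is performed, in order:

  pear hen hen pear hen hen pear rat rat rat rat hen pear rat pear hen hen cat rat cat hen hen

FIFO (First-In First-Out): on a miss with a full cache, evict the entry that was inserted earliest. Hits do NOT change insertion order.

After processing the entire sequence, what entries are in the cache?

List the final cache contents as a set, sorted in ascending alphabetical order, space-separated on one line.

FIFO simulation (capacity=3):
  1. access pear: MISS. Cache (old->new): [pear]
  2. access hen: MISS. Cache (old->new): [pear hen]
  3. access hen: HIT. Cache (old->new): [pear hen]
  4. access pear: HIT. Cache (old->new): [pear hen]
  5. access hen: HIT. Cache (old->new): [pear hen]
  6. access hen: HIT. Cache (old->new): [pear hen]
  7. access pear: HIT. Cache (old->new): [pear hen]
  8. access rat: MISS. Cache (old->new): [pear hen rat]
  9. access rat: HIT. Cache (old->new): [pear hen rat]
  10. access rat: HIT. Cache (old->new): [pear hen rat]
  11. access rat: HIT. Cache (old->new): [pear hen rat]
  12. access hen: HIT. Cache (old->new): [pear hen rat]
  13. access pear: HIT. Cache (old->new): [pear hen rat]
  14. access rat: HIT. Cache (old->new): [pear hen rat]
  15. access pear: HIT. Cache (old->new): [pear hen rat]
  16. access hen: HIT. Cache (old->new): [pear hen rat]
  17. access hen: HIT. Cache (old->new): [pear hen rat]
  18. access cat: MISS, evict pear. Cache (old->new): [hen rat cat]
  19. access rat: HIT. Cache (old->new): [hen rat cat]
  20. access cat: HIT. Cache (old->new): [hen rat cat]
  21. access hen: HIT. Cache (old->new): [hen rat cat]
  22. access hen: HIT. Cache (old->new): [hen rat cat]
Total: 18 hits, 4 misses, 1 evictions

Answer: cat hen rat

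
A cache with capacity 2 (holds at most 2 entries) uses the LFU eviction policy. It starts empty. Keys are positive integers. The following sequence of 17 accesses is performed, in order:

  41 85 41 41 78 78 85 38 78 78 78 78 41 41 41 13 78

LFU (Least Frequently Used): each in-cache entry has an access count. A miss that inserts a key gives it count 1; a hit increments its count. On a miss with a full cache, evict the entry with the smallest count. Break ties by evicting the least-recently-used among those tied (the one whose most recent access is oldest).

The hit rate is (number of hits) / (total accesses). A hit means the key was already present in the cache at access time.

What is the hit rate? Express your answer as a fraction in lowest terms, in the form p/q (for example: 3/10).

Answer: 9/17

Derivation:
LFU simulation (capacity=2):
  1. access 41: MISS. Cache: [41(c=1)]
  2. access 85: MISS. Cache: [41(c=1) 85(c=1)]
  3. access 41: HIT, count now 2. Cache: [85(c=1) 41(c=2)]
  4. access 41: HIT, count now 3. Cache: [85(c=1) 41(c=3)]
  5. access 78: MISS, evict 85(c=1). Cache: [78(c=1) 41(c=3)]
  6. access 78: HIT, count now 2. Cache: [78(c=2) 41(c=3)]
  7. access 85: MISS, evict 78(c=2). Cache: [85(c=1) 41(c=3)]
  8. access 38: MISS, evict 85(c=1). Cache: [38(c=1) 41(c=3)]
  9. access 78: MISS, evict 38(c=1). Cache: [78(c=1) 41(c=3)]
  10. access 78: HIT, count now 2. Cache: [78(c=2) 41(c=3)]
  11. access 78: HIT, count now 3. Cache: [41(c=3) 78(c=3)]
  12. access 78: HIT, count now 4. Cache: [41(c=3) 78(c=4)]
  13. access 41: HIT, count now 4. Cache: [78(c=4) 41(c=4)]
  14. access 41: HIT, count now 5. Cache: [78(c=4) 41(c=5)]
  15. access 41: HIT, count now 6. Cache: [78(c=4) 41(c=6)]
  16. access 13: MISS, evict 78(c=4). Cache: [13(c=1) 41(c=6)]
  17. access 78: MISS, evict 13(c=1). Cache: [78(c=1) 41(c=6)]
Total: 9 hits, 8 misses, 6 evictions

Hit rate = 9/17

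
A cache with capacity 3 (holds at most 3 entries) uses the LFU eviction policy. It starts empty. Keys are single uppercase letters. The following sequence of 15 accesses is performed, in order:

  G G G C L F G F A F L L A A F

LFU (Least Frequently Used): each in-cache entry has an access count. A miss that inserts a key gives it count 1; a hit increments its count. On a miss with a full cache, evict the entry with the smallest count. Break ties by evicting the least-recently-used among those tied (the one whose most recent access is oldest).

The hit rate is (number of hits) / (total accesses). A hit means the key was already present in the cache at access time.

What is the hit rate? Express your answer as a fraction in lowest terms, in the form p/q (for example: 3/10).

LFU simulation (capacity=3):
  1. access G: MISS. Cache: [G(c=1)]
  2. access G: HIT, count now 2. Cache: [G(c=2)]
  3. access G: HIT, count now 3. Cache: [G(c=3)]
  4. access C: MISS. Cache: [C(c=1) G(c=3)]
  5. access L: MISS. Cache: [C(c=1) L(c=1) G(c=3)]
  6. access F: MISS, evict C(c=1). Cache: [L(c=1) F(c=1) G(c=3)]
  7. access G: HIT, count now 4. Cache: [L(c=1) F(c=1) G(c=4)]
  8. access F: HIT, count now 2. Cache: [L(c=1) F(c=2) G(c=4)]
  9. access A: MISS, evict L(c=1). Cache: [A(c=1) F(c=2) G(c=4)]
  10. access F: HIT, count now 3. Cache: [A(c=1) F(c=3) G(c=4)]
  11. access L: MISS, evict A(c=1). Cache: [L(c=1) F(c=3) G(c=4)]
  12. access L: HIT, count now 2. Cache: [L(c=2) F(c=3) G(c=4)]
  13. access A: MISS, evict L(c=2). Cache: [A(c=1) F(c=3) G(c=4)]
  14. access A: HIT, count now 2. Cache: [A(c=2) F(c=3) G(c=4)]
  15. access F: HIT, count now 4. Cache: [A(c=2) G(c=4) F(c=4)]
Total: 8 hits, 7 misses, 4 evictions

Hit rate = 8/15

Answer: 8/15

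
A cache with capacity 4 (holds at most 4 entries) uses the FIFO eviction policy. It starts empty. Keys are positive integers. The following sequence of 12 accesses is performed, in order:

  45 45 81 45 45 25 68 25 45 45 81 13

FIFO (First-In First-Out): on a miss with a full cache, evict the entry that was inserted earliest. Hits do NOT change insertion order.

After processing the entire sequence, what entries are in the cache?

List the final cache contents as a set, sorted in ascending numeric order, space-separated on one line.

FIFO simulation (capacity=4):
  1. access 45: MISS. Cache (old->new): [45]
  2. access 45: HIT. Cache (old->new): [45]
  3. access 81: MISS. Cache (old->new): [45 81]
  4. access 45: HIT. Cache (old->new): [45 81]
  5. access 45: HIT. Cache (old->new): [45 81]
  6. access 25: MISS. Cache (old->new): [45 81 25]
  7. access 68: MISS. Cache (old->new): [45 81 25 68]
  8. access 25: HIT. Cache (old->new): [45 81 25 68]
  9. access 45: HIT. Cache (old->new): [45 81 25 68]
  10. access 45: HIT. Cache (old->new): [45 81 25 68]
  11. access 81: HIT. Cache (old->new): [45 81 25 68]
  12. access 13: MISS, evict 45. Cache (old->new): [81 25 68 13]
Total: 7 hits, 5 misses, 1 evictions

Answer: 13 25 68 81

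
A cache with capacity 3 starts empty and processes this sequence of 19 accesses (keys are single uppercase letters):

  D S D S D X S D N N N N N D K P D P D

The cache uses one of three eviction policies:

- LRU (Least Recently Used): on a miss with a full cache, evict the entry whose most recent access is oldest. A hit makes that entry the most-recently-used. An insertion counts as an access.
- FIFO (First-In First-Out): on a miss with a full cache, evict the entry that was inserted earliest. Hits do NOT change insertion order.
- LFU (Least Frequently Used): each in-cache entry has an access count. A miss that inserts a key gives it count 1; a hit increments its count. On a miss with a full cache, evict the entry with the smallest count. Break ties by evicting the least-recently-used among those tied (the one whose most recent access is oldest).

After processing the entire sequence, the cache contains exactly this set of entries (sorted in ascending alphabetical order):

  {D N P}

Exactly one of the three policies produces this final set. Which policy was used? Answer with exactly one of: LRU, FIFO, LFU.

Simulating under each policy and comparing final sets:
  LRU: final set = {D K P} -> differs
  FIFO: final set = {D K P} -> differs
  LFU: final set = {D N P} -> MATCHES target
Only LFU produces the target set.

Answer: LFU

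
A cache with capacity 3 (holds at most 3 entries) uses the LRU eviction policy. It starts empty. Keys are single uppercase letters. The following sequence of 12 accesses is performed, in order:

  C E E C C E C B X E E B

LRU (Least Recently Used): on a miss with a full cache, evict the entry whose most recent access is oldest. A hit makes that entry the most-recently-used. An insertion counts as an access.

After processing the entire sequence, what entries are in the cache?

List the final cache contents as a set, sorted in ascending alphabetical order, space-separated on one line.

Answer: B E X

Derivation:
LRU simulation (capacity=3):
  1. access C: MISS. Cache (LRU->MRU): [C]
  2. access E: MISS. Cache (LRU->MRU): [C E]
  3. access E: HIT. Cache (LRU->MRU): [C E]
  4. access C: HIT. Cache (LRU->MRU): [E C]
  5. access C: HIT. Cache (LRU->MRU): [E C]
  6. access E: HIT. Cache (LRU->MRU): [C E]
  7. access C: HIT. Cache (LRU->MRU): [E C]
  8. access B: MISS. Cache (LRU->MRU): [E C B]
  9. access X: MISS, evict E. Cache (LRU->MRU): [C B X]
  10. access E: MISS, evict C. Cache (LRU->MRU): [B X E]
  11. access E: HIT. Cache (LRU->MRU): [B X E]
  12. access B: HIT. Cache (LRU->MRU): [X E B]
Total: 7 hits, 5 misses, 2 evictions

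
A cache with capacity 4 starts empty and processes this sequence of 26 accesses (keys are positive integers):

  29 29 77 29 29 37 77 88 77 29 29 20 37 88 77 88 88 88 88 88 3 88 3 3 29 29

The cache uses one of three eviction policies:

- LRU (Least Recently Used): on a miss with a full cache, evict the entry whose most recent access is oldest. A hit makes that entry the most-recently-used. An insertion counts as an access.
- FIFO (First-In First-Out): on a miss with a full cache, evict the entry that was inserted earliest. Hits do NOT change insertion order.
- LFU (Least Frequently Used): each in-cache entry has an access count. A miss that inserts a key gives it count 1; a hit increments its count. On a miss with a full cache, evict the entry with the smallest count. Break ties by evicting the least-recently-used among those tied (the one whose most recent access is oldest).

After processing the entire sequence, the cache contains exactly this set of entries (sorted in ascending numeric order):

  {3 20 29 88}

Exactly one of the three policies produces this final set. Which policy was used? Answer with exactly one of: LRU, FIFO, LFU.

Answer: FIFO

Derivation:
Simulating under each policy and comparing final sets:
  LRU: final set = {3 29 77 88} -> differs
  FIFO: final set = {3 20 29 88} -> MATCHES target
  LFU: final set = {3 29 77 88} -> differs
Only FIFO produces the target set.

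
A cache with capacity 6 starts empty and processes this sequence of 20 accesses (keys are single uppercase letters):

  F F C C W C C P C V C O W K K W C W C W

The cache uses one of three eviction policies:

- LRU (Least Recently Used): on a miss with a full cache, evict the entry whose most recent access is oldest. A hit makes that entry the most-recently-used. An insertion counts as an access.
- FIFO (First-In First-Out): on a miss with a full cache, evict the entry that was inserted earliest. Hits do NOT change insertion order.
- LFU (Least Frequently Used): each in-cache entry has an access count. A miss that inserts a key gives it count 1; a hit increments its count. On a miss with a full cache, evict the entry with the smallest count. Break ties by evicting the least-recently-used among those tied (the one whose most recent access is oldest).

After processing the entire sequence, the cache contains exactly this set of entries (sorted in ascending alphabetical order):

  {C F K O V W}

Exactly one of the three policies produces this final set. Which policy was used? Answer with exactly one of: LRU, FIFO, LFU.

Answer: LFU

Derivation:
Simulating under each policy and comparing final sets:
  LRU: final set = {C K O P V W} -> differs
  FIFO: final set = {C K O P V W} -> differs
  LFU: final set = {C F K O V W} -> MATCHES target
Only LFU produces the target set.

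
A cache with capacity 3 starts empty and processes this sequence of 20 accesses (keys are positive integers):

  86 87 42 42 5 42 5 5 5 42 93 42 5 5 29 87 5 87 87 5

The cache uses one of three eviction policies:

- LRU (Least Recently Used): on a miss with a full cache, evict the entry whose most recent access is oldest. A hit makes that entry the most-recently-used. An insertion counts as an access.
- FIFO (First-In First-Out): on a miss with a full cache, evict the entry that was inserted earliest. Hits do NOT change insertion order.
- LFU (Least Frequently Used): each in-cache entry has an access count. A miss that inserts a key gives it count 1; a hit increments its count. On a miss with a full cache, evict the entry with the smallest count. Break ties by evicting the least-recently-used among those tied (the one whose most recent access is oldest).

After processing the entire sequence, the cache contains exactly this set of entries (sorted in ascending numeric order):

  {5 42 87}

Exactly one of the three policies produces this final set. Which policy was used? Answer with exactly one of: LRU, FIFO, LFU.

Simulating under each policy and comparing final sets:
  LRU: final set = {5 29 87} -> differs
  FIFO: final set = {5 29 87} -> differs
  LFU: final set = {5 42 87} -> MATCHES target
Only LFU produces the target set.

Answer: LFU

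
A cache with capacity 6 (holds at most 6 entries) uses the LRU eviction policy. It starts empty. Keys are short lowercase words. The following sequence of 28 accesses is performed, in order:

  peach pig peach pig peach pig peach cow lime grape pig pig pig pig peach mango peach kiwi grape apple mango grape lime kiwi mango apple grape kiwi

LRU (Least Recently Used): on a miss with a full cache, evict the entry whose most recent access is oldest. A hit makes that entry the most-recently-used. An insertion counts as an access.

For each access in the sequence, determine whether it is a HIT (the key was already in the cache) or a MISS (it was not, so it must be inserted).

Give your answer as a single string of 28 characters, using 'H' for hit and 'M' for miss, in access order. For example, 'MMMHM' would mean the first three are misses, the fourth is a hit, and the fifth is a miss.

LRU simulation (capacity=6):
  1. access peach: MISS. Cache (LRU->MRU): [peach]
  2. access pig: MISS. Cache (LRU->MRU): [peach pig]
  3. access peach: HIT. Cache (LRU->MRU): [pig peach]
  4. access pig: HIT. Cache (LRU->MRU): [peach pig]
  5. access peach: HIT. Cache (LRU->MRU): [pig peach]
  6. access pig: HIT. Cache (LRU->MRU): [peach pig]
  7. access peach: HIT. Cache (LRU->MRU): [pig peach]
  8. access cow: MISS. Cache (LRU->MRU): [pig peach cow]
  9. access lime: MISS. Cache (LRU->MRU): [pig peach cow lime]
  10. access grape: MISS. Cache (LRU->MRU): [pig peach cow lime grape]
  11. access pig: HIT. Cache (LRU->MRU): [peach cow lime grape pig]
  12. access pig: HIT. Cache (LRU->MRU): [peach cow lime grape pig]
  13. access pig: HIT. Cache (LRU->MRU): [peach cow lime grape pig]
  14. access pig: HIT. Cache (LRU->MRU): [peach cow lime grape pig]
  15. access peach: HIT. Cache (LRU->MRU): [cow lime grape pig peach]
  16. access mango: MISS. Cache (LRU->MRU): [cow lime grape pig peach mango]
  17. access peach: HIT. Cache (LRU->MRU): [cow lime grape pig mango peach]
  18. access kiwi: MISS, evict cow. Cache (LRU->MRU): [lime grape pig mango peach kiwi]
  19. access grape: HIT. Cache (LRU->MRU): [lime pig mango peach kiwi grape]
  20. access apple: MISS, evict lime. Cache (LRU->MRU): [pig mango peach kiwi grape apple]
  21. access mango: HIT. Cache (LRU->MRU): [pig peach kiwi grape apple mango]
  22. access grape: HIT. Cache (LRU->MRU): [pig peach kiwi apple mango grape]
  23. access lime: MISS, evict pig. Cache (LRU->MRU): [peach kiwi apple mango grape lime]
  24. access kiwi: HIT. Cache (LRU->MRU): [peach apple mango grape lime kiwi]
  25. access mango: HIT. Cache (LRU->MRU): [peach apple grape lime kiwi mango]
  26. access apple: HIT. Cache (LRU->MRU): [peach grape lime kiwi mango apple]
  27. access grape: HIT. Cache (LRU->MRU): [peach lime kiwi mango apple grape]
  28. access kiwi: HIT. Cache (LRU->MRU): [peach lime mango apple grape kiwi]
Total: 19 hits, 9 misses, 3 evictions

Answer: MMHHHHHMMMHHHHHMHMHMHHMHHHHH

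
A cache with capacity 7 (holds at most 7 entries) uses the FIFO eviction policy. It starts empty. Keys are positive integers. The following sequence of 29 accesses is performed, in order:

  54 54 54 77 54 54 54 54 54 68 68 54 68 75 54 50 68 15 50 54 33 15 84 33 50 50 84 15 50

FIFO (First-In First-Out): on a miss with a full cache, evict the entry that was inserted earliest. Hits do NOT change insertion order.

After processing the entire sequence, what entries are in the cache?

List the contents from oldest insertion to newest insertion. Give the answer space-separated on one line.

Answer: 77 68 75 50 15 33 84

Derivation:
FIFO simulation (capacity=7):
  1. access 54: MISS. Cache (old->new): [54]
  2. access 54: HIT. Cache (old->new): [54]
  3. access 54: HIT. Cache (old->new): [54]
  4. access 77: MISS. Cache (old->new): [54 77]
  5. access 54: HIT. Cache (old->new): [54 77]
  6. access 54: HIT. Cache (old->new): [54 77]
  7. access 54: HIT. Cache (old->new): [54 77]
  8. access 54: HIT. Cache (old->new): [54 77]
  9. access 54: HIT. Cache (old->new): [54 77]
  10. access 68: MISS. Cache (old->new): [54 77 68]
  11. access 68: HIT. Cache (old->new): [54 77 68]
  12. access 54: HIT. Cache (old->new): [54 77 68]
  13. access 68: HIT. Cache (old->new): [54 77 68]
  14. access 75: MISS. Cache (old->new): [54 77 68 75]
  15. access 54: HIT. Cache (old->new): [54 77 68 75]
  16. access 50: MISS. Cache (old->new): [54 77 68 75 50]
  17. access 68: HIT. Cache (old->new): [54 77 68 75 50]
  18. access 15: MISS. Cache (old->new): [54 77 68 75 50 15]
  19. access 50: HIT. Cache (old->new): [54 77 68 75 50 15]
  20. access 54: HIT. Cache (old->new): [54 77 68 75 50 15]
  21. access 33: MISS. Cache (old->new): [54 77 68 75 50 15 33]
  22. access 15: HIT. Cache (old->new): [54 77 68 75 50 15 33]
  23. access 84: MISS, evict 54. Cache (old->new): [77 68 75 50 15 33 84]
  24. access 33: HIT. Cache (old->new): [77 68 75 50 15 33 84]
  25. access 50: HIT. Cache (old->new): [77 68 75 50 15 33 84]
  26. access 50: HIT. Cache (old->new): [77 68 75 50 15 33 84]
  27. access 84: HIT. Cache (old->new): [77 68 75 50 15 33 84]
  28. access 15: HIT. Cache (old->new): [77 68 75 50 15 33 84]
  29. access 50: HIT. Cache (old->new): [77 68 75 50 15 33 84]
Total: 21 hits, 8 misses, 1 evictions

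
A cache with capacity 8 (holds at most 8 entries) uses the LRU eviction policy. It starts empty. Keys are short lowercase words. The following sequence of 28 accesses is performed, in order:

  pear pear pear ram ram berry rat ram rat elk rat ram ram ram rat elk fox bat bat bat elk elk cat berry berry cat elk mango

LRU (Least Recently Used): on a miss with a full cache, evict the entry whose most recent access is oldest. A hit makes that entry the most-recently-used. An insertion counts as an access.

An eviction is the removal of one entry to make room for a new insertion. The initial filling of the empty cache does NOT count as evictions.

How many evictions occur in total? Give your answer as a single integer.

LRU simulation (capacity=8):
  1. access pear: MISS. Cache (LRU->MRU): [pear]
  2. access pear: HIT. Cache (LRU->MRU): [pear]
  3. access pear: HIT. Cache (LRU->MRU): [pear]
  4. access ram: MISS. Cache (LRU->MRU): [pear ram]
  5. access ram: HIT. Cache (LRU->MRU): [pear ram]
  6. access berry: MISS. Cache (LRU->MRU): [pear ram berry]
  7. access rat: MISS. Cache (LRU->MRU): [pear ram berry rat]
  8. access ram: HIT. Cache (LRU->MRU): [pear berry rat ram]
  9. access rat: HIT. Cache (LRU->MRU): [pear berry ram rat]
  10. access elk: MISS. Cache (LRU->MRU): [pear berry ram rat elk]
  11. access rat: HIT. Cache (LRU->MRU): [pear berry ram elk rat]
  12. access ram: HIT. Cache (LRU->MRU): [pear berry elk rat ram]
  13. access ram: HIT. Cache (LRU->MRU): [pear berry elk rat ram]
  14. access ram: HIT. Cache (LRU->MRU): [pear berry elk rat ram]
  15. access rat: HIT. Cache (LRU->MRU): [pear berry elk ram rat]
  16. access elk: HIT. Cache (LRU->MRU): [pear berry ram rat elk]
  17. access fox: MISS. Cache (LRU->MRU): [pear berry ram rat elk fox]
  18. access bat: MISS. Cache (LRU->MRU): [pear berry ram rat elk fox bat]
  19. access bat: HIT. Cache (LRU->MRU): [pear berry ram rat elk fox bat]
  20. access bat: HIT. Cache (LRU->MRU): [pear berry ram rat elk fox bat]
  21. access elk: HIT. Cache (LRU->MRU): [pear berry ram rat fox bat elk]
  22. access elk: HIT. Cache (LRU->MRU): [pear berry ram rat fox bat elk]
  23. access cat: MISS. Cache (LRU->MRU): [pear berry ram rat fox bat elk cat]
  24. access berry: HIT. Cache (LRU->MRU): [pear ram rat fox bat elk cat berry]
  25. access berry: HIT. Cache (LRU->MRU): [pear ram rat fox bat elk cat berry]
  26. access cat: HIT. Cache (LRU->MRU): [pear ram rat fox bat elk berry cat]
  27. access elk: HIT. Cache (LRU->MRU): [pear ram rat fox bat berry cat elk]
  28. access mango: MISS, evict pear. Cache (LRU->MRU): [ram rat fox bat berry cat elk mango]
Total: 19 hits, 9 misses, 1 evictions

Answer: 1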